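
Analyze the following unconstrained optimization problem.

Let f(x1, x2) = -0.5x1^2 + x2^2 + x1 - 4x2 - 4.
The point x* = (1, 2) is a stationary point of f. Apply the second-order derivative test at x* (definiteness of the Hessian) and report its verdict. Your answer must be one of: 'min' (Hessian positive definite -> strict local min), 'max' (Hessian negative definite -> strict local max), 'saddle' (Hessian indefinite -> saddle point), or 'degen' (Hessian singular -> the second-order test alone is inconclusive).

Compute the Hessian H = grad^2 f:
  H = [[-1, 0], [0, 2]]
Verify stationarity: grad f(x*) = H x* + g = (0, 0).
Eigenvalues of H: -1, 2.
Eigenvalues have mixed signs, so H is indefinite -> x* is a saddle point.

saddle


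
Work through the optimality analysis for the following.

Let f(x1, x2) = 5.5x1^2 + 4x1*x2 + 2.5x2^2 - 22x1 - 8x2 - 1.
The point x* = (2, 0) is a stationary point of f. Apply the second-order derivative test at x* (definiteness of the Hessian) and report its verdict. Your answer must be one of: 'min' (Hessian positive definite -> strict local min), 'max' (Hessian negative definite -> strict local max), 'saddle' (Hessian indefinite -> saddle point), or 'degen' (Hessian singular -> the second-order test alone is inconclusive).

Compute the Hessian H = grad^2 f:
  H = [[11, 4], [4, 5]]
Verify stationarity: grad f(x*) = H x* + g = (0, 0).
Eigenvalues of H: 3, 13.
Both eigenvalues > 0, so H is positive definite -> x* is a strict local min.

min


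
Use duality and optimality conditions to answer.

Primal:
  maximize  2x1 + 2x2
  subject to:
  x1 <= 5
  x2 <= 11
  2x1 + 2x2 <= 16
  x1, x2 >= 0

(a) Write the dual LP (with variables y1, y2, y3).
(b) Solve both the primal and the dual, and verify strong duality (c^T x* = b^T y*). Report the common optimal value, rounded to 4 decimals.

The standard primal-dual pair for 'max c^T x s.t. A x <= b, x >= 0' is:
  Dual:  min b^T y  s.t.  A^T y >= c,  y >= 0.

So the dual LP is:
  minimize  5y1 + 11y2 + 16y3
  subject to:
    y1 + 2y3 >= 2
    y2 + 2y3 >= 2
    y1, y2, y3 >= 0

Solving the primal: x* = (0, 8).
  primal value c^T x* = 16.
Solving the dual: y* = (0, 0, 1).
  dual value b^T y* = 16.
Strong duality: c^T x* = b^T y*. Confirmed.

16


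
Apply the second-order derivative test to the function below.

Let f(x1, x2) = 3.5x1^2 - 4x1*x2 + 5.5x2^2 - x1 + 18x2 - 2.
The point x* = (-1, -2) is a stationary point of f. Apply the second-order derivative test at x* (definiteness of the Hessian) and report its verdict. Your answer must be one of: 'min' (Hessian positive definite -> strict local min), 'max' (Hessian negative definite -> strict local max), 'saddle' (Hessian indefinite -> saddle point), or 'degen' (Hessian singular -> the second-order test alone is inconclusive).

Compute the Hessian H = grad^2 f:
  H = [[7, -4], [-4, 11]]
Verify stationarity: grad f(x*) = H x* + g = (0, 0).
Eigenvalues of H: 4.5279, 13.4721.
Both eigenvalues > 0, so H is positive definite -> x* is a strict local min.

min


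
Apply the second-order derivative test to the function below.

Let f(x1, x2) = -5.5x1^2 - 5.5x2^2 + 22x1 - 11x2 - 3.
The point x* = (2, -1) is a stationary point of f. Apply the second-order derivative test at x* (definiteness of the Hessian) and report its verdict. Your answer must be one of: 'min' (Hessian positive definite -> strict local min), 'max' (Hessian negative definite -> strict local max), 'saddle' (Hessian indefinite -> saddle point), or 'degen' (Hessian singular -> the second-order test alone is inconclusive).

Compute the Hessian H = grad^2 f:
  H = [[-11, 0], [0, -11]]
Verify stationarity: grad f(x*) = H x* + g = (0, 0).
Eigenvalues of H: -11, -11.
Both eigenvalues < 0, so H is negative definite -> x* is a strict local max.

max


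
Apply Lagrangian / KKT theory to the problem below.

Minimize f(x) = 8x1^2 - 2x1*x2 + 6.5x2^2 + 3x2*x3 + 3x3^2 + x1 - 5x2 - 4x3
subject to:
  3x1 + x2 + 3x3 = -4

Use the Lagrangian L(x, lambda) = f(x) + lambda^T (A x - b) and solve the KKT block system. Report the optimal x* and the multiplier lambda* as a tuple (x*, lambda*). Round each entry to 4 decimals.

Form the Lagrangian:
  L(x, lambda) = (1/2) x^T Q x + c^T x + lambda^T (A x - b)
Stationarity (grad_x L = 0): Q x + c + A^T lambda = 0.
Primal feasibility: A x = b.

This gives the KKT block system:
  [ Q   A^T ] [ x     ]   [-c ]
  [ A    0  ] [ lambda ] = [ b ]

Solving the linear system:
  x*      = (-0.5518, 0.2867, -0.8771)
  lambda* = (2.8008)
  f(x*)   = 6.3632

x* = (-0.5518, 0.2867, -0.8771), lambda* = (2.8008)


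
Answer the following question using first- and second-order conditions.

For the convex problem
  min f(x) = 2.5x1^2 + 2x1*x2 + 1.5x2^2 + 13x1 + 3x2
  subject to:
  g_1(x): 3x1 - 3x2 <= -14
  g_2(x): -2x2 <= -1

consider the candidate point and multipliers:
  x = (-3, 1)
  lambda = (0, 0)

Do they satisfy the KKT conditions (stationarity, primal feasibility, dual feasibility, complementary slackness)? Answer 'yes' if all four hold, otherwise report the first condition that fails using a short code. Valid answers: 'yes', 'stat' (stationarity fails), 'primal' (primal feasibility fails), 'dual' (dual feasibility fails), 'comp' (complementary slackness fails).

Gradient of f: grad f(x) = Q x + c = (0, 0)
Constraint values g_i(x) = a_i^T x - b_i:
  g_1((-3, 1)) = 2
  g_2((-3, 1)) = -1
Stationarity residual: grad f(x) + sum_i lambda_i a_i = (0, 0)
  -> stationarity OK
Primal feasibility (all g_i <= 0): FAILS
Dual feasibility (all lambda_i >= 0): OK
Complementary slackness (lambda_i * g_i(x) = 0 for all i): OK

Verdict: the first failing condition is primal_feasibility -> primal.

primal


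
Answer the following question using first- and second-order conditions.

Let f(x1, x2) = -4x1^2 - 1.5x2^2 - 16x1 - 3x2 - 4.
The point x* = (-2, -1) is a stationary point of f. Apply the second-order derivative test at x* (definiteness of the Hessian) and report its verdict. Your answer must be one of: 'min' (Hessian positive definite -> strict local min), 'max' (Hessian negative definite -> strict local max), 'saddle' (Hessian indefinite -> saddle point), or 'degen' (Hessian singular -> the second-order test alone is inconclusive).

Compute the Hessian H = grad^2 f:
  H = [[-8, 0], [0, -3]]
Verify stationarity: grad f(x*) = H x* + g = (0, 0).
Eigenvalues of H: -8, -3.
Both eigenvalues < 0, so H is negative definite -> x* is a strict local max.

max


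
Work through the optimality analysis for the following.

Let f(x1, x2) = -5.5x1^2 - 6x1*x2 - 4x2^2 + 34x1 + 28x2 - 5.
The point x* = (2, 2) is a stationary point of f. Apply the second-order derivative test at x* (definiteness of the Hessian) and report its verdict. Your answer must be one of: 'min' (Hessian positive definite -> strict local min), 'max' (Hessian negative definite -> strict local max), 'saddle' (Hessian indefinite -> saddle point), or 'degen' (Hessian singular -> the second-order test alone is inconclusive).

Compute the Hessian H = grad^2 f:
  H = [[-11, -6], [-6, -8]]
Verify stationarity: grad f(x*) = H x* + g = (0, 0).
Eigenvalues of H: -15.6847, -3.3153.
Both eigenvalues < 0, so H is negative definite -> x* is a strict local max.

max


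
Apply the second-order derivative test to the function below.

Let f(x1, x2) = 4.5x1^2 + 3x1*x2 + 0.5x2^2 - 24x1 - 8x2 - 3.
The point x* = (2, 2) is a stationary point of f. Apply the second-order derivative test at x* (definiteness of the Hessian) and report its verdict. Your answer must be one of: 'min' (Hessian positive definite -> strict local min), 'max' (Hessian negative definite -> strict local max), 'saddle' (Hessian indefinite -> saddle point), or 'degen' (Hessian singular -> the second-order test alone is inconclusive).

Compute the Hessian H = grad^2 f:
  H = [[9, 3], [3, 1]]
Verify stationarity: grad f(x*) = H x* + g = (0, 0).
Eigenvalues of H: 0, 10.
H has a zero eigenvalue (singular; positive semidefinite but not definite), so H is neither positive definite, negative definite, nor indefinite. The second-order test alone is inconclusive -> degen.
(Indeed, f is constant along the null direction of H through x*, so x* is not a strict local extremum.)

degen


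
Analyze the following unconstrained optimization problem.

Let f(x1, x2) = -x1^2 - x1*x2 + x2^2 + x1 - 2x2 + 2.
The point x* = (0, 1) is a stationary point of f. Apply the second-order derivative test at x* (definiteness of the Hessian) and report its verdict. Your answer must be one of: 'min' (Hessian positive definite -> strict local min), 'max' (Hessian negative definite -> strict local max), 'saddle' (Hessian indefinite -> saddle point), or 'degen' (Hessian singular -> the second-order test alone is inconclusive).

Compute the Hessian H = grad^2 f:
  H = [[-2, -1], [-1, 2]]
Verify stationarity: grad f(x*) = H x* + g = (0, 0).
Eigenvalues of H: -2.2361, 2.2361.
Eigenvalues have mixed signs, so H is indefinite -> x* is a saddle point.

saddle


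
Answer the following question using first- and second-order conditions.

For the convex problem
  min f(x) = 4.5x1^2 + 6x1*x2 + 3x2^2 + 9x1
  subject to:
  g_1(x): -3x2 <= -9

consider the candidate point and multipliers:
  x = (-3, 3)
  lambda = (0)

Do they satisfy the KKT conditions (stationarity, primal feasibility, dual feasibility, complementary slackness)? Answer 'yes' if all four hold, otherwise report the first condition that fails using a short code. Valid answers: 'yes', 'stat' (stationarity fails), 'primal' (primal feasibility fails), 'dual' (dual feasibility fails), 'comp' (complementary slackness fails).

Gradient of f: grad f(x) = Q x + c = (0, 0)
Constraint values g_i(x) = a_i^T x - b_i:
  g_1((-3, 3)) = 0
Stationarity residual: grad f(x) + sum_i lambda_i a_i = (0, 0)
  -> stationarity OK
Primal feasibility (all g_i <= 0): OK
Dual feasibility (all lambda_i >= 0): OK
Complementary slackness (lambda_i * g_i(x) = 0 for all i): OK

Verdict: yes, KKT holds.

yes


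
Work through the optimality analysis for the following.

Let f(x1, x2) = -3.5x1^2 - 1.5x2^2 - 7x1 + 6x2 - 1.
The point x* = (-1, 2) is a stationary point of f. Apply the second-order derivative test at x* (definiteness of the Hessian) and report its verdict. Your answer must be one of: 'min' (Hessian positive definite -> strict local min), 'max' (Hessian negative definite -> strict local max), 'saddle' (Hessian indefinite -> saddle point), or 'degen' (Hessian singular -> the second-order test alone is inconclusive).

Compute the Hessian H = grad^2 f:
  H = [[-7, 0], [0, -3]]
Verify stationarity: grad f(x*) = H x* + g = (0, 0).
Eigenvalues of H: -7, -3.
Both eigenvalues < 0, so H is negative definite -> x* is a strict local max.

max


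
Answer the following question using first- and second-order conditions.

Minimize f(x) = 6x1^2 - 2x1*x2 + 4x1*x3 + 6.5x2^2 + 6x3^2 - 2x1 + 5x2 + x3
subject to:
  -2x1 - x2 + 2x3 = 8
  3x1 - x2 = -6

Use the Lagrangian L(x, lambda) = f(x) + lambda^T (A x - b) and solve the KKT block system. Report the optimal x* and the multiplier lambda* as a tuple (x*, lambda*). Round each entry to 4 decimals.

Form the Lagrangian:
  L(x, lambda) = (1/2) x^T Q x + c^T x + lambda^T (A x - b)
Stationarity (grad_x L = 0): Q x + c + A^T lambda = 0.
Primal feasibility: A x = b.

This gives the KKT block system:
  [ Q   A^T ] [ x     ]   [-c ]
  [ A    0  ] [ lambda ] = [ b ]

Solving the linear system:
  x*      = (-2.2429, -0.7288, 1.3927)
  lambda* = (-4.3703, 4.3821)
  f(x*)   = 31.7447

x* = (-2.2429, -0.7288, 1.3927), lambda* = (-4.3703, 4.3821)


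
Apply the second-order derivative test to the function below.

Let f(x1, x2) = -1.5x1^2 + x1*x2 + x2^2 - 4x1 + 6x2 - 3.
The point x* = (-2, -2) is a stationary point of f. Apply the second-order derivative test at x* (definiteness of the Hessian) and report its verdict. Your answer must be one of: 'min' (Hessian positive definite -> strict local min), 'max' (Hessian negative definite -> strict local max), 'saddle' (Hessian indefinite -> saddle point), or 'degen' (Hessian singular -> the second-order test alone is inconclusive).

Compute the Hessian H = grad^2 f:
  H = [[-3, 1], [1, 2]]
Verify stationarity: grad f(x*) = H x* + g = (0, 0).
Eigenvalues of H: -3.1926, 2.1926.
Eigenvalues have mixed signs, so H is indefinite -> x* is a saddle point.

saddle


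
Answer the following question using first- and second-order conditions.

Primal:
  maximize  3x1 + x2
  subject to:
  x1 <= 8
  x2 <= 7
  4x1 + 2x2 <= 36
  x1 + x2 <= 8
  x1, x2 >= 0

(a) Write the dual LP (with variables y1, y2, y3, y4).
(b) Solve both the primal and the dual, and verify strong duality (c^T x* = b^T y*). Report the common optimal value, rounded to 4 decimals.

The standard primal-dual pair for 'max c^T x s.t. A x <= b, x >= 0' is:
  Dual:  min b^T y  s.t.  A^T y >= c,  y >= 0.

So the dual LP is:
  minimize  8y1 + 7y2 + 36y3 + 8y4
  subject to:
    y1 + 4y3 + y4 >= 3
    y2 + 2y3 + y4 >= 1
    y1, y2, y3, y4 >= 0

Solving the primal: x* = (8, 0).
  primal value c^T x* = 24.
Solving the dual: y* = (0, 0, 0, 3).
  dual value b^T y* = 24.
Strong duality: c^T x* = b^T y*. Confirmed.

24


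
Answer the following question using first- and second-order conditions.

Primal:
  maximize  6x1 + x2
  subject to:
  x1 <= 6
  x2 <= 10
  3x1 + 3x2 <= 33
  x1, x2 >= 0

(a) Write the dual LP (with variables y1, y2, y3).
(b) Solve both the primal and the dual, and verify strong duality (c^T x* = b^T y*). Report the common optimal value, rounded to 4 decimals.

The standard primal-dual pair for 'max c^T x s.t. A x <= b, x >= 0' is:
  Dual:  min b^T y  s.t.  A^T y >= c,  y >= 0.

So the dual LP is:
  minimize  6y1 + 10y2 + 33y3
  subject to:
    y1 + 3y3 >= 6
    y2 + 3y3 >= 1
    y1, y2, y3 >= 0

Solving the primal: x* = (6, 5).
  primal value c^T x* = 41.
Solving the dual: y* = (5, 0, 0.3333).
  dual value b^T y* = 41.
Strong duality: c^T x* = b^T y*. Confirmed.

41


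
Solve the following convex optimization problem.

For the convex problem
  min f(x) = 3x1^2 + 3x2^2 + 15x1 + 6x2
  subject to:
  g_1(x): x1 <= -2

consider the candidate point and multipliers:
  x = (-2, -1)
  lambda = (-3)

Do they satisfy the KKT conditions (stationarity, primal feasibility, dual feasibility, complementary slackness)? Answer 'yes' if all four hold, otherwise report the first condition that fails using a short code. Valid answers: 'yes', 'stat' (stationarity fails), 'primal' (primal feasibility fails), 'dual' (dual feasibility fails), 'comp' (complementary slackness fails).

Gradient of f: grad f(x) = Q x + c = (3, 0)
Constraint values g_i(x) = a_i^T x - b_i:
  g_1((-2, -1)) = 0
Stationarity residual: grad f(x) + sum_i lambda_i a_i = (0, 0)
  -> stationarity OK
Primal feasibility (all g_i <= 0): OK
Dual feasibility (all lambda_i >= 0): FAILS
Complementary slackness (lambda_i * g_i(x) = 0 for all i): OK

Verdict: the first failing condition is dual_feasibility -> dual.

dual


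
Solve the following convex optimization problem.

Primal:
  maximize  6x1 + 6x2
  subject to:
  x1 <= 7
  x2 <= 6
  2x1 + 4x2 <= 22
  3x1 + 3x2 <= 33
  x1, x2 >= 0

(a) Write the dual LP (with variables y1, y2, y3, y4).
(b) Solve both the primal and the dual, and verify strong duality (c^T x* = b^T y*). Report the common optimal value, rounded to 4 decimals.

The standard primal-dual pair for 'max c^T x s.t. A x <= b, x >= 0' is:
  Dual:  min b^T y  s.t.  A^T y >= c,  y >= 0.

So the dual LP is:
  minimize  7y1 + 6y2 + 22y3 + 33y4
  subject to:
    y1 + 2y3 + 3y4 >= 6
    y2 + 4y3 + 3y4 >= 6
    y1, y2, y3, y4 >= 0

Solving the primal: x* = (7, 2).
  primal value c^T x* = 54.
Solving the dual: y* = (3, 0, 1.5, 0).
  dual value b^T y* = 54.
Strong duality: c^T x* = b^T y*. Confirmed.

54


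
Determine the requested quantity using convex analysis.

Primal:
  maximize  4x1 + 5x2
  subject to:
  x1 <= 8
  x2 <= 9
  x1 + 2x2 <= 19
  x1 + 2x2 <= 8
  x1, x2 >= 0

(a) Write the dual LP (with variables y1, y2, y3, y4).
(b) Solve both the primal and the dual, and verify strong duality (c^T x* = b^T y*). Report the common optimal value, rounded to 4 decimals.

The standard primal-dual pair for 'max c^T x s.t. A x <= b, x >= 0' is:
  Dual:  min b^T y  s.t.  A^T y >= c,  y >= 0.

So the dual LP is:
  minimize  8y1 + 9y2 + 19y3 + 8y4
  subject to:
    y1 + y3 + y4 >= 4
    y2 + 2y3 + 2y4 >= 5
    y1, y2, y3, y4 >= 0

Solving the primal: x* = (8, 0).
  primal value c^T x* = 32.
Solving the dual: y* = (1.5, 0, 0, 2.5).
  dual value b^T y* = 32.
Strong duality: c^T x* = b^T y*. Confirmed.

32


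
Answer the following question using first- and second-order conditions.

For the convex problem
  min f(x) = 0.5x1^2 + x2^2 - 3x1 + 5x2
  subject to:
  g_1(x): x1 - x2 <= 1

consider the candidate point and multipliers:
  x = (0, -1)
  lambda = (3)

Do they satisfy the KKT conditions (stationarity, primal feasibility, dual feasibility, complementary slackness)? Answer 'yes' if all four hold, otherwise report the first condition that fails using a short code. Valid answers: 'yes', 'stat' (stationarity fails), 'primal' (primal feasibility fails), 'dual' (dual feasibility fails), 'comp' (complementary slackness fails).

Gradient of f: grad f(x) = Q x + c = (-3, 3)
Constraint values g_i(x) = a_i^T x - b_i:
  g_1((0, -1)) = 0
Stationarity residual: grad f(x) + sum_i lambda_i a_i = (0, 0)
  -> stationarity OK
Primal feasibility (all g_i <= 0): OK
Dual feasibility (all lambda_i >= 0): OK
Complementary slackness (lambda_i * g_i(x) = 0 for all i): OK

Verdict: yes, KKT holds.

yes


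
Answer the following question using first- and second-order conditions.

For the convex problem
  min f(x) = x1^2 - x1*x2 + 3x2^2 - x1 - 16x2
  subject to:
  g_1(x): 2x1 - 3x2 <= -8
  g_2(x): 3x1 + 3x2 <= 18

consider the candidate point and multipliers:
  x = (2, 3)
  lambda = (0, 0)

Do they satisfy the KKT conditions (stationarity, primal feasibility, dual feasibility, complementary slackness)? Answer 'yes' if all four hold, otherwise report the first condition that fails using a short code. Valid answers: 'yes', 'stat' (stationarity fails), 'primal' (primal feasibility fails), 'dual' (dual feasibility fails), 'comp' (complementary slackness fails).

Gradient of f: grad f(x) = Q x + c = (0, 0)
Constraint values g_i(x) = a_i^T x - b_i:
  g_1((2, 3)) = 3
  g_2((2, 3)) = -3
Stationarity residual: grad f(x) + sum_i lambda_i a_i = (0, 0)
  -> stationarity OK
Primal feasibility (all g_i <= 0): FAILS
Dual feasibility (all lambda_i >= 0): OK
Complementary slackness (lambda_i * g_i(x) = 0 for all i): OK

Verdict: the first failing condition is primal_feasibility -> primal.

primal


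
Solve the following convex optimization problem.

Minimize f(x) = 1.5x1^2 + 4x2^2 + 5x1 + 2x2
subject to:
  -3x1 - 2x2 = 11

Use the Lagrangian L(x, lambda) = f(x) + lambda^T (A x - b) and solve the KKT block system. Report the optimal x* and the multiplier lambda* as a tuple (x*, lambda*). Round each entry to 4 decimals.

Form the Lagrangian:
  L(x, lambda) = (1/2) x^T Q x + c^T x + lambda^T (A x - b)
Stationarity (grad_x L = 0): Q x + c + A^T lambda = 0.
Primal feasibility: A x = b.

This gives the KKT block system:
  [ Q   A^T ] [ x     ]   [-c ]
  [ A    0  ] [ lambda ] = [ b ]

Solving the linear system:
  x*      = (-3.2381, -0.6429)
  lambda* = (-1.5714)
  f(x*)   = -0.0952

x* = (-3.2381, -0.6429), lambda* = (-1.5714)


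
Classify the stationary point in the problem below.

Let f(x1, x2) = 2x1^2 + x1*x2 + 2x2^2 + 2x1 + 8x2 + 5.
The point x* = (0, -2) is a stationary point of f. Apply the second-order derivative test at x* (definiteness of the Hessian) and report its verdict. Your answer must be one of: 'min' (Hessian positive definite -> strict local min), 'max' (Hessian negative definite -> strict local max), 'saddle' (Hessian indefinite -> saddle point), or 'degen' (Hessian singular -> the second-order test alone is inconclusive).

Compute the Hessian H = grad^2 f:
  H = [[4, 1], [1, 4]]
Verify stationarity: grad f(x*) = H x* + g = (0, 0).
Eigenvalues of H: 3, 5.
Both eigenvalues > 0, so H is positive definite -> x* is a strict local min.

min


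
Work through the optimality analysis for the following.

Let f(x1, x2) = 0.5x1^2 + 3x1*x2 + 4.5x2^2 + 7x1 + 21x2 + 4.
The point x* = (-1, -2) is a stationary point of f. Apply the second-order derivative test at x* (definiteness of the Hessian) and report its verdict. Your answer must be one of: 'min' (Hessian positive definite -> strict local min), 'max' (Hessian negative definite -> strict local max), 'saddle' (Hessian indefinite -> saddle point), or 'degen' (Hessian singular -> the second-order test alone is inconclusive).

Compute the Hessian H = grad^2 f:
  H = [[1, 3], [3, 9]]
Verify stationarity: grad f(x*) = H x* + g = (0, 0).
Eigenvalues of H: 0, 10.
H has a zero eigenvalue (singular; positive semidefinite but not definite), so H is neither positive definite, negative definite, nor indefinite. The second-order test alone is inconclusive -> degen.
(Indeed, f is constant along the null direction of H through x*, so x* is not a strict local extremum.)

degen


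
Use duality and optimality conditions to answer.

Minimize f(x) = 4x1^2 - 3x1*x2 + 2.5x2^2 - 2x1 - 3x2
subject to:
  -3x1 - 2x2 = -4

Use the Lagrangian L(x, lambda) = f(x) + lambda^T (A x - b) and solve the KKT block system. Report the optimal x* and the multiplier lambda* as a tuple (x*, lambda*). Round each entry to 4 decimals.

Form the Lagrangian:
  L(x, lambda) = (1/2) x^T Q x + c^T x + lambda^T (A x - b)
Stationarity (grad_x L = 0): Q x + c + A^T lambda = 0.
Primal feasibility: A x = b.

This gives the KKT block system:
  [ Q   A^T ] [ x     ]   [-c ]
  [ A    0  ] [ lambda ] = [ b ]

Solving the linear system:
  x*      = (0.6549, 1.0177)
  lambda* = (0.0619)
  f(x*)   = -2.0575

x* = (0.6549, 1.0177), lambda* = (0.0619)


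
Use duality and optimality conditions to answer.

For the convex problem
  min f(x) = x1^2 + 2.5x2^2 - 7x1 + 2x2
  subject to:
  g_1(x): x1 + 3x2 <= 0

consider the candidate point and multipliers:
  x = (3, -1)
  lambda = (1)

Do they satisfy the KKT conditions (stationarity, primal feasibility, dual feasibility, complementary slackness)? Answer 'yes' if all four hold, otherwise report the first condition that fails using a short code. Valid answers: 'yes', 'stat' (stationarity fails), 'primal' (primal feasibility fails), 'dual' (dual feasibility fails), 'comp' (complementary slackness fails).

Gradient of f: grad f(x) = Q x + c = (-1, -3)
Constraint values g_i(x) = a_i^T x - b_i:
  g_1((3, -1)) = 0
Stationarity residual: grad f(x) + sum_i lambda_i a_i = (0, 0)
  -> stationarity OK
Primal feasibility (all g_i <= 0): OK
Dual feasibility (all lambda_i >= 0): OK
Complementary slackness (lambda_i * g_i(x) = 0 for all i): OK

Verdict: yes, KKT holds.

yes


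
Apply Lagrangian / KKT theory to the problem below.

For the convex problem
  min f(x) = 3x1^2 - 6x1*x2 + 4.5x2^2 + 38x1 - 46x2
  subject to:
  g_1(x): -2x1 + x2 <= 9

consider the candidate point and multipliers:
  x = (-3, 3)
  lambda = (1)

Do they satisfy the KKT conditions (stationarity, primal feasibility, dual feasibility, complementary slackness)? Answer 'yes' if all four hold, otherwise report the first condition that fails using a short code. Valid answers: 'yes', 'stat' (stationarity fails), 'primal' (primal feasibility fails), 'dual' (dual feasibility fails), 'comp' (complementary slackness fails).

Gradient of f: grad f(x) = Q x + c = (2, -1)
Constraint values g_i(x) = a_i^T x - b_i:
  g_1((-3, 3)) = 0
Stationarity residual: grad f(x) + sum_i lambda_i a_i = (0, 0)
  -> stationarity OK
Primal feasibility (all g_i <= 0): OK
Dual feasibility (all lambda_i >= 0): OK
Complementary slackness (lambda_i * g_i(x) = 0 for all i): OK

Verdict: yes, KKT holds.

yes


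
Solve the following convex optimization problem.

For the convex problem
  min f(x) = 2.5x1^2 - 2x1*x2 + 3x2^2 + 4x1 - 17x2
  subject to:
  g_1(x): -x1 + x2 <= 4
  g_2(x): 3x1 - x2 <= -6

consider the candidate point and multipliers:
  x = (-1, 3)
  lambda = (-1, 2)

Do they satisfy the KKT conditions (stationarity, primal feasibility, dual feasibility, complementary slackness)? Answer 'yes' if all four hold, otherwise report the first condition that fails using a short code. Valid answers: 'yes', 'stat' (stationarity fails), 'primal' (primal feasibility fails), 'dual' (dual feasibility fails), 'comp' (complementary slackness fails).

Gradient of f: grad f(x) = Q x + c = (-7, 3)
Constraint values g_i(x) = a_i^T x - b_i:
  g_1((-1, 3)) = 0
  g_2((-1, 3)) = 0
Stationarity residual: grad f(x) + sum_i lambda_i a_i = (0, 0)
  -> stationarity OK
Primal feasibility (all g_i <= 0): OK
Dual feasibility (all lambda_i >= 0): FAILS
Complementary slackness (lambda_i * g_i(x) = 0 for all i): OK

Verdict: the first failing condition is dual_feasibility -> dual.

dual


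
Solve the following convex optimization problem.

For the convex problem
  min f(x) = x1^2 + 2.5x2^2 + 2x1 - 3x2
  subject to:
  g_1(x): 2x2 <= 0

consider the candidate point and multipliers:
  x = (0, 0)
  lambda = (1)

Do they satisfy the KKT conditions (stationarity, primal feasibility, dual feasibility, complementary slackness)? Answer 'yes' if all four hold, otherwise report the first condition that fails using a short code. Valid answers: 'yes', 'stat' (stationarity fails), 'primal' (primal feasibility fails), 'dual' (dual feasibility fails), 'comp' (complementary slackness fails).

Gradient of f: grad f(x) = Q x + c = (2, -3)
Constraint values g_i(x) = a_i^T x - b_i:
  g_1((0, 0)) = 0
Stationarity residual: grad f(x) + sum_i lambda_i a_i = (2, -1)
  -> stationarity FAILS
Primal feasibility (all g_i <= 0): OK
Dual feasibility (all lambda_i >= 0): OK
Complementary slackness (lambda_i * g_i(x) = 0 for all i): OK

Verdict: the first failing condition is stationarity -> stat.

stat


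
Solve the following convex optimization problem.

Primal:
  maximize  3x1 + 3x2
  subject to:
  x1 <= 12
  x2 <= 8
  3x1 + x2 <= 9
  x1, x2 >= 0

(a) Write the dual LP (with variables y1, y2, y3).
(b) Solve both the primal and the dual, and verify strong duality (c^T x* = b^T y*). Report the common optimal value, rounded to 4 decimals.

The standard primal-dual pair for 'max c^T x s.t. A x <= b, x >= 0' is:
  Dual:  min b^T y  s.t.  A^T y >= c,  y >= 0.

So the dual LP is:
  minimize  12y1 + 8y2 + 9y3
  subject to:
    y1 + 3y3 >= 3
    y2 + y3 >= 3
    y1, y2, y3 >= 0

Solving the primal: x* = (0.3333, 8).
  primal value c^T x* = 25.
Solving the dual: y* = (0, 2, 1).
  dual value b^T y* = 25.
Strong duality: c^T x* = b^T y*. Confirmed.

25


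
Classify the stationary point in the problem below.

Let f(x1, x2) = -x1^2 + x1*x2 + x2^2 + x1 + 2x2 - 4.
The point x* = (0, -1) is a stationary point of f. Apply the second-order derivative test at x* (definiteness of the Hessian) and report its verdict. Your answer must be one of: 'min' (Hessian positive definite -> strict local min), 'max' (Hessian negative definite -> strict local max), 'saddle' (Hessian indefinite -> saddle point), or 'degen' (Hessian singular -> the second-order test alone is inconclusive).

Compute the Hessian H = grad^2 f:
  H = [[-2, 1], [1, 2]]
Verify stationarity: grad f(x*) = H x* + g = (0, 0).
Eigenvalues of H: -2.2361, 2.2361.
Eigenvalues have mixed signs, so H is indefinite -> x* is a saddle point.

saddle


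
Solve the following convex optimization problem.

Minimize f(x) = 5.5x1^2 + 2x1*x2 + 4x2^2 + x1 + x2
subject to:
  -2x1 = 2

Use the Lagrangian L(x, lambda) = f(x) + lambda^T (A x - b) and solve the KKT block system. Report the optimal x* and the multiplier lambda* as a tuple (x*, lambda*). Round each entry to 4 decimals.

Form the Lagrangian:
  L(x, lambda) = (1/2) x^T Q x + c^T x + lambda^T (A x - b)
Stationarity (grad_x L = 0): Q x + c + A^T lambda = 0.
Primal feasibility: A x = b.

This gives the KKT block system:
  [ Q   A^T ] [ x     ]   [-c ]
  [ A    0  ] [ lambda ] = [ b ]

Solving the linear system:
  x*      = (-1, 0.125)
  lambda* = (-4.875)
  f(x*)   = 4.4375

x* = (-1, 0.125), lambda* = (-4.875)


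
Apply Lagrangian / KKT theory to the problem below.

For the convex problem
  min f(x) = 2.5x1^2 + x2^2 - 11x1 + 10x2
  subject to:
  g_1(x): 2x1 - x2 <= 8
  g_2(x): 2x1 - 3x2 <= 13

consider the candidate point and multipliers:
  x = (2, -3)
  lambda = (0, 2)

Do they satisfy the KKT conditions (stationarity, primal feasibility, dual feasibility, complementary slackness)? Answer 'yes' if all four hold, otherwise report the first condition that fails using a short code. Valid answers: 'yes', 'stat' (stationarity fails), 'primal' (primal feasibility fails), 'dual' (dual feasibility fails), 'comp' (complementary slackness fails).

Gradient of f: grad f(x) = Q x + c = (-1, 4)
Constraint values g_i(x) = a_i^T x - b_i:
  g_1((2, -3)) = -1
  g_2((2, -3)) = 0
Stationarity residual: grad f(x) + sum_i lambda_i a_i = (3, -2)
  -> stationarity FAILS
Primal feasibility (all g_i <= 0): OK
Dual feasibility (all lambda_i >= 0): OK
Complementary slackness (lambda_i * g_i(x) = 0 for all i): OK

Verdict: the first failing condition is stationarity -> stat.

stat


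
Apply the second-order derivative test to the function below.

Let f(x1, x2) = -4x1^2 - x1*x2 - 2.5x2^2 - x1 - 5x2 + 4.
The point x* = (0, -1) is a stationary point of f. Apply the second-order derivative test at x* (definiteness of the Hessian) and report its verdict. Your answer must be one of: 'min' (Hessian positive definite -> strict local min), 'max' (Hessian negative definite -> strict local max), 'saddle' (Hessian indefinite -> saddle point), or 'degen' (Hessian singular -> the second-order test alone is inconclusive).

Compute the Hessian H = grad^2 f:
  H = [[-8, -1], [-1, -5]]
Verify stationarity: grad f(x*) = H x* + g = (0, 0).
Eigenvalues of H: -8.3028, -4.6972.
Both eigenvalues < 0, so H is negative definite -> x* is a strict local max.

max


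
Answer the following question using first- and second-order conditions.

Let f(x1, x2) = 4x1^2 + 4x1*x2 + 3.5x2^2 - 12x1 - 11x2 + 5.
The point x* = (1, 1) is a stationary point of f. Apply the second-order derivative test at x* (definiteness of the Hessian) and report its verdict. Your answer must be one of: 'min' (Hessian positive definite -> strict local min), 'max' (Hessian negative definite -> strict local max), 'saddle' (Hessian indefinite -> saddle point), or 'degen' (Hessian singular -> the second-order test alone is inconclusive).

Compute the Hessian H = grad^2 f:
  H = [[8, 4], [4, 7]]
Verify stationarity: grad f(x*) = H x* + g = (0, 0).
Eigenvalues of H: 3.4689, 11.5311.
Both eigenvalues > 0, so H is positive definite -> x* is a strict local min.

min


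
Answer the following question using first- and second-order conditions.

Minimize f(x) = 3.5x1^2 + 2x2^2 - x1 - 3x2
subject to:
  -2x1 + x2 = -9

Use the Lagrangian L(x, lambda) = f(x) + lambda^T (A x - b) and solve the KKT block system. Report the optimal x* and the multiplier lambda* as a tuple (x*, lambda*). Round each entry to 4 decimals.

Form the Lagrangian:
  L(x, lambda) = (1/2) x^T Q x + c^T x + lambda^T (A x - b)
Stationarity (grad_x L = 0): Q x + c + A^T lambda = 0.
Primal feasibility: A x = b.

This gives the KKT block system:
  [ Q   A^T ] [ x     ]   [-c ]
  [ A    0  ] [ lambda ] = [ b ]

Solving the linear system:
  x*      = (3.4348, -2.1304)
  lambda* = (11.5217)
  f(x*)   = 53.3261

x* = (3.4348, -2.1304), lambda* = (11.5217)


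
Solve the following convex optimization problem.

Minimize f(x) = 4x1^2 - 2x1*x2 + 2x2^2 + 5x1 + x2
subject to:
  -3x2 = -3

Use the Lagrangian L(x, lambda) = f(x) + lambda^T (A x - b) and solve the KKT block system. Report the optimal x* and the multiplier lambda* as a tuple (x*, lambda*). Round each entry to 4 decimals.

Form the Lagrangian:
  L(x, lambda) = (1/2) x^T Q x + c^T x + lambda^T (A x - b)
Stationarity (grad_x L = 0): Q x + c + A^T lambda = 0.
Primal feasibility: A x = b.

This gives the KKT block system:
  [ Q   A^T ] [ x     ]   [-c ]
  [ A    0  ] [ lambda ] = [ b ]

Solving the linear system:
  x*      = (-0.375, 1)
  lambda* = (1.9167)
  f(x*)   = 2.4375

x* = (-0.375, 1), lambda* = (1.9167)


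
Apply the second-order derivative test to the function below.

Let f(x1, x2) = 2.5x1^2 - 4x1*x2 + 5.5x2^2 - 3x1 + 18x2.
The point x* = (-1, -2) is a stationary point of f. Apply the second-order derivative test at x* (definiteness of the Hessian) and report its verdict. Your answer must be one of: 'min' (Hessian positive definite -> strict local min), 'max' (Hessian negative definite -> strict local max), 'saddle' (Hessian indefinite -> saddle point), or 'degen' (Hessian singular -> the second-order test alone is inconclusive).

Compute the Hessian H = grad^2 f:
  H = [[5, -4], [-4, 11]]
Verify stationarity: grad f(x*) = H x* + g = (0, 0).
Eigenvalues of H: 3, 13.
Both eigenvalues > 0, so H is positive definite -> x* is a strict local min.

min


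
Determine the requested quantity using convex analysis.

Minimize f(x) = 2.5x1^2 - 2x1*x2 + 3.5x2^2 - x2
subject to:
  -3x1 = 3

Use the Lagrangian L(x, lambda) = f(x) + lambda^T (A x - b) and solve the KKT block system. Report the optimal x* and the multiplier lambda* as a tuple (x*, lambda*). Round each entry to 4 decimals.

Form the Lagrangian:
  L(x, lambda) = (1/2) x^T Q x + c^T x + lambda^T (A x - b)
Stationarity (grad_x L = 0): Q x + c + A^T lambda = 0.
Primal feasibility: A x = b.

This gives the KKT block system:
  [ Q   A^T ] [ x     ]   [-c ]
  [ A    0  ] [ lambda ] = [ b ]

Solving the linear system:
  x*      = (-1, -0.1429)
  lambda* = (-1.5714)
  f(x*)   = 2.4286

x* = (-1, -0.1429), lambda* = (-1.5714)


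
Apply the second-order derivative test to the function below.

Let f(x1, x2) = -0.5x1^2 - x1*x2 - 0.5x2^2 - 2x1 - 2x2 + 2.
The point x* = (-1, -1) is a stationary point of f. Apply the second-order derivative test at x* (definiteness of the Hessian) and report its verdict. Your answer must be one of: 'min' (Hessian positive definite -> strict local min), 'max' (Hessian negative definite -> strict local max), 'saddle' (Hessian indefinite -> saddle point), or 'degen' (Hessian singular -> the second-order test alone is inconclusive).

Compute the Hessian H = grad^2 f:
  H = [[-1, -1], [-1, -1]]
Verify stationarity: grad f(x*) = H x* + g = (0, 0).
Eigenvalues of H: -2, 0.
H has a zero eigenvalue (singular; negative semidefinite but not definite), so H is neither positive definite, negative definite, nor indefinite. The second-order test alone is inconclusive -> degen.
(Indeed, f is constant along the null direction of H through x*, so x* is not a strict local extremum.)

degen


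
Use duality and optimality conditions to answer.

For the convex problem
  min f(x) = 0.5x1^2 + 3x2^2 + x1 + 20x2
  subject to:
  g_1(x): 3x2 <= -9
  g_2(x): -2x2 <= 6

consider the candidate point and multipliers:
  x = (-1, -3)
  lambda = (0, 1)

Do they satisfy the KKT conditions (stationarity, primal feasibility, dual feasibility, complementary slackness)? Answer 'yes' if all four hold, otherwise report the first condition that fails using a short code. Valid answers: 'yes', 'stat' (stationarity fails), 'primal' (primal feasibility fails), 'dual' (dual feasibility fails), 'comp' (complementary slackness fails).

Gradient of f: grad f(x) = Q x + c = (0, 2)
Constraint values g_i(x) = a_i^T x - b_i:
  g_1((-1, -3)) = 0
  g_2((-1, -3)) = 0
Stationarity residual: grad f(x) + sum_i lambda_i a_i = (0, 0)
  -> stationarity OK
Primal feasibility (all g_i <= 0): OK
Dual feasibility (all lambda_i >= 0): OK
Complementary slackness (lambda_i * g_i(x) = 0 for all i): OK

Verdict: yes, KKT holds.

yes


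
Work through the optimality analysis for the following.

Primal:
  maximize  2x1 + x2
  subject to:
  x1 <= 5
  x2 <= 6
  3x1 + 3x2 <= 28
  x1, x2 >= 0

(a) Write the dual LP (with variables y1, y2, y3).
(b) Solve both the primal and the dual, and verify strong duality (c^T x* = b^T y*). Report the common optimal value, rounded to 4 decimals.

The standard primal-dual pair for 'max c^T x s.t. A x <= b, x >= 0' is:
  Dual:  min b^T y  s.t.  A^T y >= c,  y >= 0.

So the dual LP is:
  minimize  5y1 + 6y2 + 28y3
  subject to:
    y1 + 3y3 >= 2
    y2 + 3y3 >= 1
    y1, y2, y3 >= 0

Solving the primal: x* = (5, 4.3333).
  primal value c^T x* = 14.3333.
Solving the dual: y* = (1, 0, 0.3333).
  dual value b^T y* = 14.3333.
Strong duality: c^T x* = b^T y*. Confirmed.

14.3333


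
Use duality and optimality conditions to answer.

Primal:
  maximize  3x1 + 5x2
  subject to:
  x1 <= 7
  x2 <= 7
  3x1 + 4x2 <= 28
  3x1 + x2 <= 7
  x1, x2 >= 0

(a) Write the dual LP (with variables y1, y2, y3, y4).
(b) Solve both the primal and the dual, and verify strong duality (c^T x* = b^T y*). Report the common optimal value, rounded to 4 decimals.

The standard primal-dual pair for 'max c^T x s.t. A x <= b, x >= 0' is:
  Dual:  min b^T y  s.t.  A^T y >= c,  y >= 0.

So the dual LP is:
  minimize  7y1 + 7y2 + 28y3 + 7y4
  subject to:
    y1 + 3y3 + 3y4 >= 3
    y2 + 4y3 + y4 >= 5
    y1, y2, y3, y4 >= 0

Solving the primal: x* = (0, 7).
  primal value c^T x* = 35.
Solving the dual: y* = (0, 4, 0, 1).
  dual value b^T y* = 35.
Strong duality: c^T x* = b^T y*. Confirmed.

35


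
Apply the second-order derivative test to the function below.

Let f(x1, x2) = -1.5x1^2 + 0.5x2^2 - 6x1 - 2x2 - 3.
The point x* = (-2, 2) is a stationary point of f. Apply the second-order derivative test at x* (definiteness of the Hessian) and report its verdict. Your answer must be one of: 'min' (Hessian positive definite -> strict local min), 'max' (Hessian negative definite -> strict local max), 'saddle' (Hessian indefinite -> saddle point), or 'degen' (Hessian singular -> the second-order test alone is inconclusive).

Compute the Hessian H = grad^2 f:
  H = [[-3, 0], [0, 1]]
Verify stationarity: grad f(x*) = H x* + g = (0, 0).
Eigenvalues of H: -3, 1.
Eigenvalues have mixed signs, so H is indefinite -> x* is a saddle point.

saddle


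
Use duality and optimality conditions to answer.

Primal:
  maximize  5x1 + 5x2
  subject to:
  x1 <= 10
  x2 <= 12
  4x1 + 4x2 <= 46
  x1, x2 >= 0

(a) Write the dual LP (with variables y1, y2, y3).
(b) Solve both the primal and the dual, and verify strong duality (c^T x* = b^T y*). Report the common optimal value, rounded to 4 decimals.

The standard primal-dual pair for 'max c^T x s.t. A x <= b, x >= 0' is:
  Dual:  min b^T y  s.t.  A^T y >= c,  y >= 0.

So the dual LP is:
  minimize  10y1 + 12y2 + 46y3
  subject to:
    y1 + 4y3 >= 5
    y2 + 4y3 >= 5
    y1, y2, y3 >= 0

Solving the primal: x* = (0, 11.5).
  primal value c^T x* = 57.5.
Solving the dual: y* = (0, 0, 1.25).
  dual value b^T y* = 57.5.
Strong duality: c^T x* = b^T y*. Confirmed.

57.5


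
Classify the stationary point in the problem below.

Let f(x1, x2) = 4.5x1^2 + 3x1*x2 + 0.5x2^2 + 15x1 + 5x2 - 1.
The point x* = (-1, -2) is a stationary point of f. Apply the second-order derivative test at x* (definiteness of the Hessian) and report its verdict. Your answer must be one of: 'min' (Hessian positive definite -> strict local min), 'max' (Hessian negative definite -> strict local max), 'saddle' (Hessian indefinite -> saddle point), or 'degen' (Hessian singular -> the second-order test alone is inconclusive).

Compute the Hessian H = grad^2 f:
  H = [[9, 3], [3, 1]]
Verify stationarity: grad f(x*) = H x* + g = (0, 0).
Eigenvalues of H: 0, 10.
H has a zero eigenvalue (singular; positive semidefinite but not definite), so H is neither positive definite, negative definite, nor indefinite. The second-order test alone is inconclusive -> degen.
(Indeed, f is constant along the null direction of H through x*, so x* is not a strict local extremum.)

degen


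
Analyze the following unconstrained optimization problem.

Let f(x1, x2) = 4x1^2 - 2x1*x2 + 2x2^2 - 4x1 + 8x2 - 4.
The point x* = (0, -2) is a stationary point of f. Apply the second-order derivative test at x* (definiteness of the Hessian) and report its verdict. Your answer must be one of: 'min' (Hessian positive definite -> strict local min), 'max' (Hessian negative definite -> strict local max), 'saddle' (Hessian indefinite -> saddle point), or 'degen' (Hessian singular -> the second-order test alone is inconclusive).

Compute the Hessian H = grad^2 f:
  H = [[8, -2], [-2, 4]]
Verify stationarity: grad f(x*) = H x* + g = (0, 0).
Eigenvalues of H: 3.1716, 8.8284.
Both eigenvalues > 0, so H is positive definite -> x* is a strict local min.

min
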